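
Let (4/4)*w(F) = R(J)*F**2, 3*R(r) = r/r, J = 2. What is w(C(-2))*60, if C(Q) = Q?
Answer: 80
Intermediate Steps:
R(r) = 1/3 (R(r) = (r/r)/3 = (1/3)*1 = 1/3)
w(F) = F**2/3
w(C(-2))*60 = ((1/3)*(-2)**2)*60 = ((1/3)*4)*60 = (4/3)*60 = 80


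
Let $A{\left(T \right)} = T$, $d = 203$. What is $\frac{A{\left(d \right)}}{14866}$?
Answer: $\frac{203}{14866} \approx 0.013655$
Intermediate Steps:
$\frac{A{\left(d \right)}}{14866} = \frac{203}{14866}$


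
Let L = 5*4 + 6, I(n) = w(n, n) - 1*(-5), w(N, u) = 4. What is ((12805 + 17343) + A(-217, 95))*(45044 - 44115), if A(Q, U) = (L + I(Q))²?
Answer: 29145517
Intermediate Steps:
I(n) = 9 (I(n) = 4 - 1*(-5) = 4 + 5 = 9)
L = 26 (L = 20 + 6 = 26)
A(Q, U) = 1225 (A(Q, U) = (26 + 9)² = 35² = 1225)
((12805 + 17343) + A(-217, 95))*(45044 - 44115) = ((12805 + 17343) + 1225)*(45044 - 44115) = (30148 + 1225)*929 = 31373*929 = 29145517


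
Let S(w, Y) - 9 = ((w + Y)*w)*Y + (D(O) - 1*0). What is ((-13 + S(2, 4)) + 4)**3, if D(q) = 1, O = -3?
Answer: 117649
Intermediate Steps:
S(w, Y) = 10 + Y*w*(Y + w) (S(w, Y) = 9 + (((w + Y)*w)*Y + (1 - 1*0)) = 9 + (((Y + w)*w)*Y + (1 + 0)) = 9 + ((w*(Y + w))*Y + 1) = 9 + (Y*w*(Y + w) + 1) = 9 + (1 + Y*w*(Y + w)) = 10 + Y*w*(Y + w))
((-13 + S(2, 4)) + 4)**3 = ((-13 + (10 + 4*2**2 + 2*4**2)) + 4)**3 = ((-13 + (10 + 4*4 + 2*16)) + 4)**3 = ((-13 + (10 + 16 + 32)) + 4)**3 = ((-13 + 58) + 4)**3 = (45 + 4)**3 = 49**3 = 117649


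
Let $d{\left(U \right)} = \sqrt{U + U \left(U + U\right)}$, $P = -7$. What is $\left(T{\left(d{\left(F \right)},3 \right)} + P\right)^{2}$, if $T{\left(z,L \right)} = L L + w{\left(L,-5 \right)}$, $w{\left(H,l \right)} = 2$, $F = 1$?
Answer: $16$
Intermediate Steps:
$d{\left(U \right)} = \sqrt{U + 2 U^{2}}$ ($d{\left(U \right)} = \sqrt{U + U 2 U} = \sqrt{U + 2 U^{2}}$)
$T{\left(z,L \right)} = 2 + L^{2}$ ($T{\left(z,L \right)} = L L + 2 = L^{2} + 2 = 2 + L^{2}$)
$\left(T{\left(d{\left(F \right)},3 \right)} + P\right)^{2} = \left(\left(2 + 3^{2}\right) - 7\right)^{2} = \left(\left(2 + 9\right) - 7\right)^{2} = \left(11 - 7\right)^{2} = 4^{2} = 16$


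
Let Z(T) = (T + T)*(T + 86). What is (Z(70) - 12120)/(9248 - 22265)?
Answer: -3240/4339 ≈ -0.74672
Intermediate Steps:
Z(T) = 2*T*(86 + T) (Z(T) = (2*T)*(86 + T) = 2*T*(86 + T))
(Z(70) - 12120)/(9248 - 22265) = (2*70*(86 + 70) - 12120)/(9248 - 22265) = (2*70*156 - 12120)/(-13017) = (21840 - 12120)*(-1/13017) = 9720*(-1/13017) = -3240/4339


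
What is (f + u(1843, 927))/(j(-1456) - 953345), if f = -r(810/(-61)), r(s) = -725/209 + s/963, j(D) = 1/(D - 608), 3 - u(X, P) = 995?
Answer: 397608656592/383461392595369 ≈ 0.0010369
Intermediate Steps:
u(X, P) = -992 (u(X, P) = 3 - 1*995 = 3 - 995 = -992)
j(D) = 1/(-608 + D)
r(s) = -725/209 + s/963 (r(s) = -725*1/209 + s*(1/963) = -725/209 + s/963)
f = 4750885/1364143 (f = -(-725/209 + (810/(-61))/963) = -(-725/209 + (810*(-1/61))/963) = -(-725/209 + (1/963)*(-810/61)) = -(-725/209 - 90/6527) = -1*(-4750885/1364143) = 4750885/1364143 ≈ 3.4827)
(f + u(1843, 927))/(j(-1456) - 953345) = (4750885/1364143 - 992)/(1/(-608 - 1456) - 953345) = -1348478971/(1364143*(1/(-2064) - 953345)) = -1348478971/(1364143*(-1/2064 - 953345)) = -1348478971/(1364143*(-1967704081/2064)) = -1348478971/1364143*(-2064/1967704081) = 397608656592/383461392595369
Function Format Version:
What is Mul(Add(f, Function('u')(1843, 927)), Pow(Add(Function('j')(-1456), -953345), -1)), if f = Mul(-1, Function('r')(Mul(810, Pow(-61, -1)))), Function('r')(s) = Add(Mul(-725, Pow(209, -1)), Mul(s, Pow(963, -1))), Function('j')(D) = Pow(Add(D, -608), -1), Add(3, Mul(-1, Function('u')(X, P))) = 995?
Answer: Rational(397608656592, 383461392595369) ≈ 0.0010369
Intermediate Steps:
Function('u')(X, P) = -992 (Function('u')(X, P) = Add(3, Mul(-1, 995)) = Add(3, -995) = -992)
Function('j')(D) = Pow(Add(-608, D), -1)
Function('r')(s) = Add(Rational(-725, 209), Mul(Rational(1, 963), s)) (Function('r')(s) = Add(Mul(-725, Rational(1, 209)), Mul(s, Rational(1, 963))) = Add(Rational(-725, 209), Mul(Rational(1, 963), s)))
f = Rational(4750885, 1364143) (f = Mul(-1, Add(Rational(-725, 209), Mul(Rational(1, 963), Mul(810, Pow(-61, -1))))) = Mul(-1, Add(Rational(-725, 209), Mul(Rational(1, 963), Mul(810, Rational(-1, 61))))) = Mul(-1, Add(Rational(-725, 209), Mul(Rational(1, 963), Rational(-810, 61)))) = Mul(-1, Add(Rational(-725, 209), Rational(-90, 6527))) = Mul(-1, Rational(-4750885, 1364143)) = Rational(4750885, 1364143) ≈ 3.4827)
Mul(Add(f, Function('u')(1843, 927)), Pow(Add(Function('j')(-1456), -953345), -1)) = Mul(Add(Rational(4750885, 1364143), -992), Pow(Add(Pow(Add(-608, -1456), -1), -953345), -1)) = Mul(Rational(-1348478971, 1364143), Pow(Add(Pow(-2064, -1), -953345), -1)) = Mul(Rational(-1348478971, 1364143), Pow(Add(Rational(-1, 2064), -953345), -1)) = Mul(Rational(-1348478971, 1364143), Pow(Rational(-1967704081, 2064), -1)) = Mul(Rational(-1348478971, 1364143), Rational(-2064, 1967704081)) = Rational(397608656592, 383461392595369)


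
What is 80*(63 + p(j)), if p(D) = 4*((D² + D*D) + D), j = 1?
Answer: 6000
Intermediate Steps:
p(D) = 4*D + 8*D² (p(D) = 4*((D² + D²) + D) = 4*(2*D² + D) = 4*(D + 2*D²) = 4*D + 8*D²)
80*(63 + p(j)) = 80*(63 + 4*1*(1 + 2*1)) = 80*(63 + 4*1*(1 + 2)) = 80*(63 + 4*1*3) = 80*(63 + 12) = 80*75 = 6000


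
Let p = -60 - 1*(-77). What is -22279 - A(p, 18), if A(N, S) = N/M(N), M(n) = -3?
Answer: -66820/3 ≈ -22273.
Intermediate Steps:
p = 17 (p = -60 + 77 = 17)
A(N, S) = -N/3 (A(N, S) = N/(-3) = N*(-⅓) = -N/3)
-22279 - A(p, 18) = -22279 - (-1)*17/3 = -22279 - 1*(-17/3) = -22279 + 17/3 = -66820/3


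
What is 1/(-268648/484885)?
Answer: -484885/268648 ≈ -1.8049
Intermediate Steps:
1/(-268648/484885) = -484885/268648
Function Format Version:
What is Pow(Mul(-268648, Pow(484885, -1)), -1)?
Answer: Rational(-484885, 268648) ≈ -1.8049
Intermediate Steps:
Pow(Mul(-268648, Pow(484885, -1)), -1) = Pow(Mul(-268648, Rational(1, 484885)), -1) = Pow(Rational(-268648, 484885), -1) = Rational(-484885, 268648)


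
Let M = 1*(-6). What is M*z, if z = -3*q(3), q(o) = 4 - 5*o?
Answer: -198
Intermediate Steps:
M = -6
z = 33 (z = -3*(4 - 5*3) = -3*(4 - 15) = -3*(-11) = 33)
M*z = -6*33 = -198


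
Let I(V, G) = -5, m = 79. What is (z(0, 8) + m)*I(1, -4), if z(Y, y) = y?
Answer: -435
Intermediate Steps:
(z(0, 8) + m)*I(1, -4) = (8 + 79)*(-5) = 87*(-5) = -435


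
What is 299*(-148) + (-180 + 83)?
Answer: -44349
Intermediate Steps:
299*(-148) + (-180 + 83) = -44252 - 97 = -44349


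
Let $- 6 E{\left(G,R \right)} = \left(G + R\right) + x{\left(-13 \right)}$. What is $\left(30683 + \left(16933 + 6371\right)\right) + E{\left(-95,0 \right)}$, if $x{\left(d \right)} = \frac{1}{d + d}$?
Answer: $\frac{8424443}{156} \approx 54003.0$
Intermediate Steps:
$x{\left(d \right)} = \frac{1}{2 d}$
$E{\left(G,R \right)} = \frac{1}{156} - \frac{G}{6} - \frac{R}{6}$ ($E{\left(G,R \right)} = - \frac{\left(G + R\right) + \frac{1}{2 \left(-13\right)}}{6} = - \frac{\left(G + R\right) + \frac{1}{2} \left(- \frac{1}{13}\right)}{6} = - \frac{\left(G + R\right) - \frac{1}{26}}{6} = - \frac{- \frac{1}{26} + G + R}{6} = \frac{1}{156} - \frac{G}{6} - \frac{R}{6}$)
$\left(30683 + \left(16933 + 6371\right)\right) + E{\left(-95,0 \right)} = \left(30683 + \left(16933 + 6371\right)\right) - - \frac{2471}{156} = \left(30683 + 23304\right) + \left(\frac{1}{156} + \frac{95}{6} + 0\right) = 53987 + \frac{2471}{156} = \frac{8424443}{156}$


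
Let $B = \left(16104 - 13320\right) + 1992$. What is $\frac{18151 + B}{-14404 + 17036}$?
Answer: $\frac{22927}{2632} \approx 8.7109$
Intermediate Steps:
$B = 4776$ ($B = 2784 + 1992 = 4776$)
$\frac{18151 + B}{-14404 + 17036} = \frac{18151 + 4776}{-14404 + 17036} = \frac{22927}{2632}$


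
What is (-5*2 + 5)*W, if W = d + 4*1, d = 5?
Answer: -45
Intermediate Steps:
W = 9 (W = 5 + 4*1 = 5 + 4 = 9)
(-5*2 + 5)*W = (-5*2 + 5)*9 = (-10 + 5)*9 = -5*9 = -45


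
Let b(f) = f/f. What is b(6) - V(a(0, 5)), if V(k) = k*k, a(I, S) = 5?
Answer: -24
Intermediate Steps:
V(k) = k²
b(f) = 1
b(6) - V(a(0, 5)) = 1 - 1*5² = 1 - 1*25 = 1 - 25 = -24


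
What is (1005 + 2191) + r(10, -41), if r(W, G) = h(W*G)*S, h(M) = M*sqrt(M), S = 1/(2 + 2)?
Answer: 3196 - 205*I*sqrt(410)/2 ≈ 3196.0 - 2075.5*I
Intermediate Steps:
S = 1/4 ≈ 0.25000
h(M) = M**(3/2)
r(W, G) = (G*W)**(3/2)/4 (r(W, G) = (W*G)**(3/2)*(1/4) = (G*W)**(3/2)*(1/4) = (G*W)**(3/2)/4)
(1005 + 2191) + r(10, -41) = (1005 + 2191) + (-41*10)**(3/2)/4 = 3196 + (-410)**(3/2)/4 = 3196 + (-410*I*sqrt(410))/4 = 3196 - 205*I*sqrt(410)/2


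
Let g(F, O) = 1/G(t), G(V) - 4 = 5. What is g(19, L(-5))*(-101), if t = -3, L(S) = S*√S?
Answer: -101/9 ≈ -11.222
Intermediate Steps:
L(S) = S^(3/2)
G(V) = 9 (G(V) = 4 + 5 = 9)
g(F, O) = ⅑ (g(F, O) = 1/9 = ⅑)
g(19, L(-5))*(-101) = (⅑)*(-101) = -101/9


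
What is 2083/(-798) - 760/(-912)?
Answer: -709/399 ≈ -1.7769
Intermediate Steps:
2083/(-798) - 760/(-912) = 2083*(-1/798) - 760*(-1/912) = -2083/798 + ⅚ = -709/399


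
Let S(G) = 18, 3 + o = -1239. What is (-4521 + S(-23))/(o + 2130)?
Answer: -1501/296 ≈ -5.0709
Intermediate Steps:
o = -1242 (o = -3 - 1239 = -1242)
(-4521 + S(-23))/(o + 2130) = (-4521 + 18)/(-1242 + 2130) = -4503/888 = -4503*1/888 = -1501/296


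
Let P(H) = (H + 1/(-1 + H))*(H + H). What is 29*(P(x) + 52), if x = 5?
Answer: 6061/2 ≈ 3030.5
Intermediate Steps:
P(H) = 2*H*(H + 1/(-1 + H)) (P(H) = (H + 1/(-1 + H))*(2*H) = 2*H*(H + 1/(-1 + H)))
29*(P(x) + 52) = 29*(2*5*(1 + 5² - 1*5)/(-1 + 5) + 52) = 29*(2*5*(1 + 25 - 5)/4 + 52) = 29*(2*5*(¼)*21 + 52) = 29*(105/2 + 52) = 29*(209/2) = 6061/2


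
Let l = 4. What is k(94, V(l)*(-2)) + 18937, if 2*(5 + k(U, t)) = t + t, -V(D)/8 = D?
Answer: 18996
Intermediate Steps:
V(D) = -8*D
k(U, t) = -5 + t (k(U, t) = -5 + (t + t)/2 = -5 + (2*t)/2 = -5 + t)
k(94, V(l)*(-2)) + 18937 = (-5 - 8*4*(-2)) + 18937 = (-5 - 32*(-2)) + 18937 = (-5 + 64) + 18937 = 59 + 18937 = 18996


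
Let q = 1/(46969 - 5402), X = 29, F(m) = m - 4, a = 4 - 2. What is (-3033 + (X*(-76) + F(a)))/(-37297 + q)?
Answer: 217769513/1550324398 ≈ 0.14047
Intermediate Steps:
a = 2
F(m) = -4 + m
q = 1/41567 ≈ 2.4058e-5
(-3033 + (X*(-76) + F(a)))/(-37297 + q) = (-3033 + (29*(-76) + (-4 + 2)))/(-37297 + 1/41567) = (-3033 + (-2204 - 2))/(-1550324398/41567) = (-3033 - 2206)*(-41567/1550324398) = -5239*(-41567/1550324398) = 217769513/1550324398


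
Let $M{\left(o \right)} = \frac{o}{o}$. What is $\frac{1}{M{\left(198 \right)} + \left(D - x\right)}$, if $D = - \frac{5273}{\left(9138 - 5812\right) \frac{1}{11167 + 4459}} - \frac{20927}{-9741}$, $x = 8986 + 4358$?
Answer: $- \frac{952899}{36318908981} \approx -2.6237 \cdot 10^{-5}$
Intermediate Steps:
$x = 13344$
$D = - \frac{23604377624}{952899}$ ($D = - \frac{5273}{3326 \cdot \frac{1}{15626}} - - \frac{1231}{573} = - \frac{5273}{3326 \cdot \frac{1}{15626}} + \frac{1231}{573} = - \frac{5273}{\frac{1663}{7813}} + \frac{1231}{573} = \left(-5273\right) \frac{7813}{1663} + \frac{1231}{573} = - \frac{41197949}{1663} + \frac{1231}{573} = - \frac{23604377624}{952899} \approx -24771.0$)
$M{\left(o \right)} = 1$
$\frac{1}{M{\left(198 \right)} + \left(D - x\right)} = \frac{1}{1 - \frac{36319861880}{952899}} = \frac{1}{- \frac{36318908981}{952899}} = - \frac{952899}{36318908981}$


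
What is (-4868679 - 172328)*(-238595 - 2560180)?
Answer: 14108644366425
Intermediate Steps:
(-4868679 - 172328)*(-238595 - 2560180) = -5041007*(-2798775) = 14108644366425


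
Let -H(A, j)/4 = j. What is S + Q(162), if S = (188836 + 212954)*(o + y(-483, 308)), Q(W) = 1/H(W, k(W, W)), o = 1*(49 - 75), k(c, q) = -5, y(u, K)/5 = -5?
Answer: -409825799/20 ≈ -2.0491e+7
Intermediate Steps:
y(u, K) = -25 (y(u, K) = 5*(-5) = -25)
o = -26 (o = 1*(-26) = -26)
H(A, j) = -4*j
Q(W) = 1/20 (Q(W) = 1/(-4*(-5)) = 1/20)
S = -20491290 (S = (188836 + 212954)*(-26 - 25) = 401790*(-51) = -20491290)
S + Q(162) = -20491290 + 1/20 = -409825799/20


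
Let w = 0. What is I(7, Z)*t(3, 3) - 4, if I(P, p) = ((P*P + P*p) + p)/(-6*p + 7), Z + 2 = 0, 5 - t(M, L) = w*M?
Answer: 89/19 ≈ 4.6842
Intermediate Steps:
t(M, L) = 5 (t(M, L) = 5 - 0*M = 5 - 1*0 = 5 + 0 = 5)
Z = -2 (Z = -2 + 0 = -2)
I(P, p) = (p + P**2 + P*p)/(7 - 6*p) (I(P, p) = ((P**2 + P*p) + p)/(7 - 6*p) = (p + P**2 + P*p)/(7 - 6*p))
I(7, Z)*t(3, 3) - 4 = ((-1*(-2) - 1*7**2 - 1*7*(-2))/(-7 + 6*(-2)))*5 - 4 = ((2 - 1*49 + 14)/(-7 - 12))*5 - 4 = ((2 - 49 + 14)/(-19))*5 - 4 = -1/19*(-33)*5 - 4 = (33/19)*5 - 4 = 165/19 - 4 = 89/19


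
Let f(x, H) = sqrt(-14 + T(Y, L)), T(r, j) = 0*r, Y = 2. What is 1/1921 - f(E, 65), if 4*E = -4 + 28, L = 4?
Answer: 1/1921 - I*sqrt(14) ≈ 0.00052056 - 3.7417*I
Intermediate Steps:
E = 6 (E = (-4 + 28)/4 = (1/4)*24 = 6)
T(r, j) = 0
f(x, H) = I*sqrt(14) (f(x, H) = sqrt(-14 + 0) = sqrt(-14) = I*sqrt(14))
1/1921 - f(E, 65) = 1/1921 - I*sqrt(14)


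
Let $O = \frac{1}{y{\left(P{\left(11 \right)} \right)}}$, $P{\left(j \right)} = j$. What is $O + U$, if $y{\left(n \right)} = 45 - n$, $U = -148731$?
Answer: $- \frac{5056853}{34} \approx -1.4873 \cdot 10^{5}$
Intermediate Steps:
$O = \frac{1}{34}$ ($O = \frac{1}{45 - 11} = \frac{1}{34} \approx 0.029412$)
$O + U = \frac{1}{34} - 148731 = - \frac{5056853}{34}$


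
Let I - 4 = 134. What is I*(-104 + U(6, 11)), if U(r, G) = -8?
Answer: -15456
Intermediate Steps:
I = 138 (I = 4 + 134 = 138)
I*(-104 + U(6, 11)) = 138*(-104 - 8) = 138*(-112) = -15456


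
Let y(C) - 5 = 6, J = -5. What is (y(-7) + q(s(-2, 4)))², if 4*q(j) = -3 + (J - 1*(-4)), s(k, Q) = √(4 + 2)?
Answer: 100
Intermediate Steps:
s(k, Q) = √6
q(j) = -1 (q(j) = (-3 + (-5 - 1*(-4)))/4 = (-3 + (-5 + 4))/4 = (-3 - 1)/4 = (¼)*(-4) = -1)
y(C) = 11 (y(C) = 5 + 6 = 11)
(y(-7) + q(s(-2, 4)))² = (11 - 1)² = 10² = 100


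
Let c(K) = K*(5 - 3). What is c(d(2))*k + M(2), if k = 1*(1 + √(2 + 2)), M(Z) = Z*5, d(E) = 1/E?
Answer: 13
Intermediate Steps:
M(Z) = 5*Z
c(K) = 2*K (c(K) = K*2 = 2*K)
k = 3 (k = 1*(1 + √4) = 1*(1 + 2) = 1*3 = 3)
c(d(2))*k + M(2) = (2/2)*3 + 5*2 = (2*(½))*3 + 10 = 1*3 + 10 = 3 + 10 = 13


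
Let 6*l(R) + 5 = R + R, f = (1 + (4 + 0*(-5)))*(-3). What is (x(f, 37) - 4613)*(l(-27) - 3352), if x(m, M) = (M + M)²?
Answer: -17407573/6 ≈ -2.9013e+6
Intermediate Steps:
f = -15 (f = (1 + (4 + 0))*(-3) = (1 + 4)*(-3) = 5*(-3) = -15)
l(R) = -⅚ + R/3 (l(R) = -⅚ + (R + R)/6 = -⅚ + (2*R)/6 = -⅚ + R/3)
x(m, M) = 4*M² (x(m, M) = (2*M)² = 4*M²)
(x(f, 37) - 4613)*(l(-27) - 3352) = (4*37² - 4613)*((-⅚ + (⅓)*(-27)) - 3352) = (4*1369 - 4613)*((-⅚ - 9) - 3352) = (5476 - 4613)*(-59/6 - 3352) = 863*(-20171/6) = -17407573/6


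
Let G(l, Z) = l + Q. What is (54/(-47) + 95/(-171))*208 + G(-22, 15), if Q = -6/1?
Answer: -161812/423 ≈ -382.53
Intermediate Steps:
Q = -6 ≈ -6.0000
G(l, Z) = -6 + l (G(l, Z) = l - 6 = -6 + l)
(54/(-47) + 95/(-171))*208 + G(-22, 15) = (54/(-47) + 95/(-171))*208 + (-6 - 22) = (54*(-1/47) + 95*(-1/171))*208 - 28 = (-54/47 - 5/9)*208 - 28 = -721/423*208 - 28 = -149968/423 - 28 = -161812/423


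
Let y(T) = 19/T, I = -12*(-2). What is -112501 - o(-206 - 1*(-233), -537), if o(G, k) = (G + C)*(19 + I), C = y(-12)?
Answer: -1363127/12 ≈ -1.1359e+5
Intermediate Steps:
I = 24
C = -19/12 (C = 19/(-12) = 19*(-1/12) = -19/12 ≈ -1.5833)
o(G, k) = -817/12 + 43*G (o(G, k) = (G - 19/12)*(19 + 24) = (-19/12 + G)*43 = -817/12 + 43*G)
-112501 - o(-206 - 1*(-233), -537) = -112501 - (-817/12 + 43*(-206 - 1*(-233))) = -112501 - (-817/12 + 43*(-206 + 233)) = -112501 - (-817/12 + 43*27) = -112501 - (-817/12 + 1161) = -112501 - 1*13115/12 = -112501 - 13115/12 = -1363127/12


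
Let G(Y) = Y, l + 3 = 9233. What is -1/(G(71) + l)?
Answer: -1/9301 ≈ -0.00010752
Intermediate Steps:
l = 9230 (l = -3 + 9233 = 9230)
-1/(G(71) + l) = -1/(71 + 9230) = -1/9301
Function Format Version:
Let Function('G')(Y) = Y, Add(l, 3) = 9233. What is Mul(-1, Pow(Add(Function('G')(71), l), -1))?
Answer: Rational(-1, 9301) ≈ -0.00010752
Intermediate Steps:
l = 9230 (l = Add(-3, 9233) = 9230)
Mul(-1, Pow(Add(Function('G')(71), l), -1)) = Mul(-1, Pow(Add(71, 9230), -1)) = Mul(-1, Pow(9301, -1)) = Mul(-1, Rational(1, 9301)) = Rational(-1, 9301)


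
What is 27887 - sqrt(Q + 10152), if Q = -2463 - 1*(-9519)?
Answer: 27887 - 6*sqrt(478) ≈ 27756.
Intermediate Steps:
Q = 7056 (Q = -2463 + 9519 = 7056)
27887 - sqrt(Q + 10152) = 27887 - sqrt(7056 + 10152) = 27887 - sqrt(17208) = 27887 - 6*sqrt(478)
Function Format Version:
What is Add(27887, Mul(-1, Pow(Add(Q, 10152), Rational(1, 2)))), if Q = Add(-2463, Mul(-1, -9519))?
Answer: Add(27887, Mul(-6, Pow(478, Rational(1, 2)))) ≈ 27756.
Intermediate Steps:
Q = 7056 (Q = Add(-2463, 9519) = 7056)
Add(27887, Mul(-1, Pow(Add(Q, 10152), Rational(1, 2)))) = Add(27887, Mul(-1, Pow(Add(7056, 10152), Rational(1, 2)))) = Add(27887, Mul(-1, Pow(17208, Rational(1, 2)))) = Add(27887, Mul(-1, Mul(6, Pow(478, Rational(1, 2))))) = Add(27887, Mul(-6, Pow(478, Rational(1, 2))))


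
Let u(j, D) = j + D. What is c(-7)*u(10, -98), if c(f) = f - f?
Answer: 0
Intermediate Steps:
u(j, D) = D + j
c(f) = 0
c(-7)*u(10, -98) = 0*(-98 + 10) = 0*(-88) = 0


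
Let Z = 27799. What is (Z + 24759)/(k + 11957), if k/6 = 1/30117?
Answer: 527629762/120036325 ≈ 4.3956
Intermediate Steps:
k = 2/10039 (k = 6/30117 = 6*(1/30117) = 2/10039 ≈ 0.00019922)
(Z + 24759)/(k + 11957) = (27799 + 24759)/(2/10039 + 11957) = 52558/(120036325/10039) = 52558*(10039/120036325) = 527629762/120036325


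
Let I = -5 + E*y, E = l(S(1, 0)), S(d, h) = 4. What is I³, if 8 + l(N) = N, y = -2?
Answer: 27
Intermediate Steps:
l(N) = -8 + N
E = -4 (E = -8 + 4 = -4)
I = 3 (I = -5 - 4*(-2) = -5 + 8 = 3)
I³ = 3³ = 27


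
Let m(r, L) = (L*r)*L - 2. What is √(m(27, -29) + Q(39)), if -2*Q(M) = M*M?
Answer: √87778/2 ≈ 148.14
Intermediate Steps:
Q(M) = -M²/2 (Q(M) = -M*M/2 = -M²/2)
m(r, L) = -2 + r*L² (m(r, L) = r*L² - 2 = -2 + r*L²)
√(m(27, -29) + Q(39)) = √((-2 + 27*(-29)²) - ½*39²) = √((-2 + 27*841) - ½*1521) = √((-2 + 22707) - 1521/2) = √(22705 - 1521/2) = √(43889/2) = √87778/2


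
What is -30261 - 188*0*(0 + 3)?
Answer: -30261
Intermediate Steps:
-30261 - 188*0*(0 + 3) = -30261 - 188*0*3 = -30261 - 188*0 = -30261 - 1*0 = -30261 + 0 = -30261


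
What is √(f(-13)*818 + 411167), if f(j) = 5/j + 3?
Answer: √69848779/13 ≈ 642.89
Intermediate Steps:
f(j) = 3 + 5/j
√(f(-13)*818 + 411167) = √((3 + 5/(-13))*818 + 411167) = √((3 + 5*(-1/13))*818 + 411167) = √((3 - 5/13)*818 + 411167) = √((34/13)*818 + 411167) = √(27812/13 + 411167) = √(5372983/13) = √69848779/13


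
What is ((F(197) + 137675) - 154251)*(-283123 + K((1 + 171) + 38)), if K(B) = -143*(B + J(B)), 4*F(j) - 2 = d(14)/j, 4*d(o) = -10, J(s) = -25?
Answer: 4043551963477/788 ≈ 5.1314e+9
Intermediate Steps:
d(o) = -5/2 (d(o) = (1/4)*(-10) = -5/2)
F(j) = 1/2 - 5/(8*j) (F(j) = 1/2 + (-5/(2*j))/4 = 1/2 - 5/(8*j))
K(B) = 3575 - 143*B (K(B) = -143*(B - 25) = -143*(-25 + B) = 3575 - 143*B)
((F(197) + 137675) - 154251)*(-283123 + K((1 + 171) + 38)) = (((1/8)*(-5 + 4*197)/197 + 137675) - 154251)*(-283123 + (3575 - 143*((1 + 171) + 38))) = (((1/8)*(1/197)*(-5 + 788) + 137675) - 154251)*(-283123 + (3575 - 143*(172 + 38))) = (((1/8)*(1/197)*783 + 137675) - 154251)*(-283123 + (3575 - 143*210)) = ((783/1576 + 137675) - 154251)*(-283123 + (3575 - 30030)) = (216976583/1576 - 154251)*(-283123 - 26455) = -26122993/1576*(-309578) = 4043551963477/788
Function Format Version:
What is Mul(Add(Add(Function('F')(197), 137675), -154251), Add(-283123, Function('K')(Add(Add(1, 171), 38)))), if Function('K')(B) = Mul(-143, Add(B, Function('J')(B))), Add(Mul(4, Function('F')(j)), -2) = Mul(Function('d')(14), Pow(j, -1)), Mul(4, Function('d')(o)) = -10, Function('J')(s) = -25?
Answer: Rational(4043551963477, 788) ≈ 5.1314e+9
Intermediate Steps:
Function('d')(o) = Rational(-5, 2) (Function('d')(o) = Mul(Rational(1, 4), -10) = Rational(-5, 2))
Function('F')(j) = Add(Rational(1, 2), Mul(Rational(-5, 8), Pow(j, -1))) (Function('F')(j) = Add(Rational(1, 2), Mul(Rational(1, 4), Mul(Rational(-5, 2), Pow(j, -1)))) = Add(Rational(1, 2), Mul(Rational(-5, 8), Pow(j, -1))))
Function('K')(B) = Add(3575, Mul(-143, B)) (Function('K')(B) = Mul(-143, Add(B, -25)) = Mul(-143, Add(-25, B)) = Add(3575, Mul(-143, B)))
Mul(Add(Add(Function('F')(197), 137675), -154251), Add(-283123, Function('K')(Add(Add(1, 171), 38)))) = Mul(Add(Add(Mul(Rational(1, 8), Pow(197, -1), Add(-5, Mul(4, 197))), 137675), -154251), Add(-283123, Add(3575, Mul(-143, Add(Add(1, 171), 38))))) = Mul(Add(Add(Mul(Rational(1, 8), Rational(1, 197), Add(-5, 788)), 137675), -154251), Add(-283123, Add(3575, Mul(-143, Add(172, 38))))) = Mul(Add(Add(Mul(Rational(1, 8), Rational(1, 197), 783), 137675), -154251), Add(-283123, Add(3575, Mul(-143, 210)))) = Mul(Add(Add(Rational(783, 1576), 137675), -154251), Add(-283123, Add(3575, -30030))) = Mul(Add(Rational(216976583, 1576), -154251), Add(-283123, -26455)) = Mul(Rational(-26122993, 1576), -309578) = Rational(4043551963477, 788)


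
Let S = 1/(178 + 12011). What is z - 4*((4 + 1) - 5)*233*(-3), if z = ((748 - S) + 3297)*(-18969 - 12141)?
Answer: -30075747440/239 ≈ -1.2584e+8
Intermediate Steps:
S = 1/12189 ≈ 8.2041e-5
z = -30075747440/239 (z = ((748 - 1*1/12189) + 3297)*(-18969 - 12141) = ((748 - 1/12189) + 3297)*(-31110) = (9117371/12189 + 3297)*(-31110) = (49304504/12189)*(-31110) = -30075747440/239 ≈ -1.2584e+8)
z - 4*((4 + 1) - 5)*233*(-3) = -30075747440/239 - 4*((4 + 1) - 5)*233*(-3) = -30075747440/239 - 4*(5 - 5)*(-699) = -30075747440/239 - 4*0*(-699) = -30075747440/239 - 0*(-699) = -30075747440/239 - 1*0 = -30075747440/239 + 0 = -30075747440/239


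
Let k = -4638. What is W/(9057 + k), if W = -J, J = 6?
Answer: -2/1473 ≈ -0.0013578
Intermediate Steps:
W = -6 (W = -1*6 = -6)
W/(9057 + k) = -6/(9057 - 4638) = -6/4419 = -6*1/4419 = -2/1473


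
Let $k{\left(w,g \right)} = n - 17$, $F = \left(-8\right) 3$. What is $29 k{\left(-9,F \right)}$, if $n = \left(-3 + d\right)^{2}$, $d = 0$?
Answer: $-232$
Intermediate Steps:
$n = 9$ ($n = \left(-3 + 0\right)^{2} = \left(-3\right)^{2} = 9$)
$F = -24$
$k{\left(w,g \right)} = -8$ ($k{\left(w,g \right)} = 9 - 17 = -8$)
$29 k{\left(-9,F \right)} = 29 \left(-8\right) = -232$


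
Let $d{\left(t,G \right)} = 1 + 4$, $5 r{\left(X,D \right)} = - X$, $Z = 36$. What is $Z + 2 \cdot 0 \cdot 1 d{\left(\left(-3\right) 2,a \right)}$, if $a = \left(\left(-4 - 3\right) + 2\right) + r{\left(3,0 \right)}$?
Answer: $36$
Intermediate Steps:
$r{\left(X,D \right)} = - \frac{X}{5}$ ($r{\left(X,D \right)} = \frac{\left(-1\right) X}{5} = - \frac{X}{5}$)
$a = - \frac{28}{5}$ ($a = \left(\left(-4 - 3\right) + 2\right) - \frac{3}{5} = \left(-7 + 2\right) - \frac{3}{5} = -5 - \frac{3}{5} = - \frac{28}{5} \approx -5.6$)
$d{\left(t,G \right)} = 5$
$Z + 2 \cdot 0 \cdot 1 d{\left(\left(-3\right) 2,a \right)} = 36 + 2 \cdot 0 \cdot 1 \cdot 5 = 36 + 0 \cdot 1 \cdot 5 = 36 + 0 \cdot 5 = 36 + 0 = 36$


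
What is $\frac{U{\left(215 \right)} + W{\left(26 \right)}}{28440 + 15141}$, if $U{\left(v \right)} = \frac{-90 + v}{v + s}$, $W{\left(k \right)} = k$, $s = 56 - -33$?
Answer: $\frac{8029}{13248624} \approx 0.00060603$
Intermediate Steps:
$s = 89$ ($s = 56 + 33 = 89$)
$U{\left(v \right)} = \frac{-90 + v}{89 + v}$ ($U{\left(v \right)} = \frac{-90 + v}{v + 89} = \frac{-90 + v}{89 + v}$)
$\frac{U{\left(215 \right)} + W{\left(26 \right)}}{28440 + 15141} = \frac{\frac{-90 + 215}{89 + 215} + 26}{28440 + 15141} = \frac{\frac{1}{304} \cdot 125 + 26}{43581} = \left(\frac{1}{304} \cdot 125 + 26\right) \frac{1}{43581} = \left(\frac{125}{304} + 26\right) \frac{1}{43581} = \frac{8029}{304} \cdot \frac{1}{43581} = \frac{8029}{13248624}$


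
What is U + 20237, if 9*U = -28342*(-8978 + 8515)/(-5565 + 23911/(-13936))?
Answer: 13946595509027/698199759 ≈ 19975.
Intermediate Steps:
U = -182873013856/698199759 (U = (-28342*(-8978 + 8515)/(-5565 + 23911/(-13936)))/9 = (-28342*(-463/(-5565 + 23911*(-1/13936))))/9 = (-28342*(-463/(-5565 - 23911/13936)))/9 = (-28342/((-77577751/13936*(-1/463))))/9 = (-28342/77577751/6452368)/9 = (-28342*6452368/77577751)/9 = (⅑)*(-182873013856/77577751) = -182873013856/698199759 ≈ -261.92)
U + 20237 = -182873013856/698199759 + 20237 = 13946595509027/698199759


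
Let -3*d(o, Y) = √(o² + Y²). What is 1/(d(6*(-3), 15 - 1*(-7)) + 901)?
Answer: 8109/7305401 + 6*√202/7305401 ≈ 0.0011217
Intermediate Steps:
d(o, Y) = -√(Y² + o²)/3 (d(o, Y) = -√(o² + Y²)/3 = -√(Y² + o²)/3)
1/(d(6*(-3), 15 - 1*(-7)) + 901) = 1/(-√((15 - 1*(-7))² + (6*(-3))²)/3 + 901) = 1/(-√((15 + 7)² + (-18)²)/3 + 901) = 1/(-√(22² + 324)/3 + 901) = 1/(-√(484 + 324)/3 + 901) = 1/(-2*√202/3 + 901) = 1/(901 - 2*√202/3)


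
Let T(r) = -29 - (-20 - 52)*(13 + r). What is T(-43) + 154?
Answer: -2035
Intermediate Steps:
T(r) = 907 + 72*r (T(r) = -29 - (-72)*(13 + r) = -29 - (-936 - 72*r) = -29 + (936 + 72*r) = 907 + 72*r)
T(-43) + 154 = (907 + 72*(-43)) + 154 = (907 - 3096) + 154 = -2189 + 154 = -2035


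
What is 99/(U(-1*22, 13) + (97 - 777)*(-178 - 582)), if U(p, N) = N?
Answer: 3/15661 ≈ 0.00019156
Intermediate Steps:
99/(U(-1*22, 13) + (97 - 777)*(-178 - 582)) = 99/(13 + (97 - 777)*(-178 - 582)) = 99/(13 - 680*(-760)) = 99/(13 + 516800) = 99/516813 = (1/516813)*99 = 3/15661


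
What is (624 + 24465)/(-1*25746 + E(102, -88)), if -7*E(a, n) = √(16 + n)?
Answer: -1758396017/1804442742 + 58541*I*√2/1804442742 ≈ -0.97448 + 4.5881e-5*I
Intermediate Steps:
E(a, n) = -√(16 + n)/7
(624 + 24465)/(-1*25746 + E(102, -88)) = (624 + 24465)/(-1*25746 - √(16 - 88)/7) = 25089/(-25746 - 6*I*√2/7)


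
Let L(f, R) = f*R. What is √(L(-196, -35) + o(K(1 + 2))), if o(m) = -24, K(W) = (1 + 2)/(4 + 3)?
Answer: 2*√1709 ≈ 82.680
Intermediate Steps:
K(W) = 3/7
L(f, R) = R*f
√(L(-196, -35) + o(K(1 + 2))) = √(-35*(-196) - 24) = √(6860 - 24) = √6836 = 2*√1709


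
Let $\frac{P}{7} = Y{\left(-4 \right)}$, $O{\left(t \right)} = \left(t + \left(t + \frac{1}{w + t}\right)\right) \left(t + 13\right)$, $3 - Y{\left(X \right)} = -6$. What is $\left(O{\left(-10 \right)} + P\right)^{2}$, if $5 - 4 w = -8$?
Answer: $\frac{529}{81} \approx 6.5309$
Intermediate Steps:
$w = \frac{13}{4}$ ($w = \frac{5}{4} - -2 = \frac{5}{4} + 2 = \frac{13}{4} \approx 3.25$)
$Y{\left(X \right)} = 9$ ($Y{\left(X \right)} = 3 - -6 = 3 + 6 = 9$)
$O{\left(t \right)} = \left(13 + t\right) \left(\frac{1}{\frac{13}{4} + t} + 2 t\right)$ ($O{\left(t \right)} = \left(t + \left(t + \frac{1}{\frac{13}{4} + t}\right)\right) \left(t + 13\right) = \left(\frac{1}{\frac{13}{4} + t} + 2 t\right) \left(13 + t\right) = \left(13 + t\right) \left(\frac{1}{\frac{13}{4} + t} + 2 t\right)$)
$P = 63$ ($P = 7 \cdot 9 = 63$)
$\left(O{\left(-10 \right)} + P\right)^{2} = \left(\frac{2 \left(26 + 4 \left(-10\right)^{3} + 65 \left(-10\right)^{2} + 171 \left(-10\right)\right)}{13 + 4 \left(-10\right)} + 63\right)^{2} = \left(\frac{2 \left(26 + 4 \left(-1000\right) + 65 \cdot 100 - 1710\right)}{13 - 40} + 63\right)^{2} = \left(\frac{2 \left(26 - 4000 + 6500 - 1710\right)}{-27} + 63\right)^{2} = \left(2 \left(- \frac{1}{27}\right) 816 + 63\right)^{2} = \left(- \frac{544}{9} + 63\right)^{2} = \left(\frac{23}{9}\right)^{2} = \frac{529}{81}$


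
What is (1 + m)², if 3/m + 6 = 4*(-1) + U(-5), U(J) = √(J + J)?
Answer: (7 - I*√10)²/(10 - I*√10)² ≈ 0.52149 - 0.12545*I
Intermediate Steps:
U(J) = √2*√J (U(J) = √(2*J) = √2*√J)
m = 3/(-10 + I*√10) (m = 3/(-6 + (4*(-1) + √2*√(-5))) = 3/(-6 + (-4 + √2*(I*√5))) = 3/(-6 + (-4 + I*√10)) = 3/(-10 + I*√10) ≈ -0.27273 - 0.086244*I)
(1 + m)² = (1 + (-3/11 - 3*I*√10/110))² = (8/11 - 3*I*√10/110)²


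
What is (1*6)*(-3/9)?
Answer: -2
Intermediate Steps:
(1*6)*(-3/9) = 6*(-3*⅑) = 6*(-⅓) = -2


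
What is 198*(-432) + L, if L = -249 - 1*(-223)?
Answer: -85562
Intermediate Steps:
L = -26 (L = -249 + 223 = -26)
198*(-432) + L = 198*(-432) - 26 = -85536 - 26 = -85562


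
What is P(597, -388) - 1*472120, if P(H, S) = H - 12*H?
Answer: -478687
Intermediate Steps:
P(H, S) = -11*H
P(597, -388) - 1*472120 = -11*597 - 1*472120 = -6567 - 472120 = -478687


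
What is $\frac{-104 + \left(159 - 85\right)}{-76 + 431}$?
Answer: $- \frac{6}{71} \approx -0.084507$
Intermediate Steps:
$\frac{-104 + \left(159 - 85\right)}{-76 + 431} = \frac{-104 + \left(159 - 85\right)}{355} = \left(-104 + 74\right) \frac{1}{355} = \left(-30\right) \frac{1}{355} = - \frac{6}{71}$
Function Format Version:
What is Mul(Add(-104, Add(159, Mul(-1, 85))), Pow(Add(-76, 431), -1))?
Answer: Rational(-6, 71) ≈ -0.084507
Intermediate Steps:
Mul(Add(-104, Add(159, Mul(-1, 85))), Pow(Add(-76, 431), -1)) = Mul(Add(-104, Add(159, -85)), Pow(355, -1)) = Mul(Add(-104, 74), Rational(1, 355)) = Mul(-30, Rational(1, 355)) = Rational(-6, 71)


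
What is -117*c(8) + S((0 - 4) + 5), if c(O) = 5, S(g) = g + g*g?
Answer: -583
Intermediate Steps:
S(g) = g + g²
-117*c(8) + S((0 - 4) + 5) = -117*5 + ((0 - 4) + 5)*(1 + ((0 - 4) + 5)) = -585 + (-4 + 5)*(1 + (-4 + 5)) = -585 + 1*(1 + 1) = -585 + 1*2 = -585 + 2 = -583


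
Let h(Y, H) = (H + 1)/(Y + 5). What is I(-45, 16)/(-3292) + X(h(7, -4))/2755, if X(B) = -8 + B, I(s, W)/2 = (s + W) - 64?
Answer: 485271/9069460 ≈ 0.053506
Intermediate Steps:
I(s, W) = -128 + 2*W + 2*s (I(s, W) = 2*((s + W) - 64) = 2*((W + s) - 64) = 2*(-64 + W + s) = -128 + 2*W + 2*s)
h(Y, H) = (1 + H)/(5 + Y)
I(-45, 16)/(-3292) + X(h(7, -4))/2755 = (-128 + 2*16 + 2*(-45))/(-3292) + (-8 + (1 - 4)/(5 + 7))/2755 = (-128 + 32 - 90)*(-1/3292) + (-8 - 3/12)*(1/2755) = -186*(-1/3292) + (-8 + (1/12)*(-3))*(1/2755) = 93/1646 + (-8 - 1/4)*(1/2755) = 93/1646 - 33/4*1/2755 = 93/1646 - 33/11020 = 485271/9069460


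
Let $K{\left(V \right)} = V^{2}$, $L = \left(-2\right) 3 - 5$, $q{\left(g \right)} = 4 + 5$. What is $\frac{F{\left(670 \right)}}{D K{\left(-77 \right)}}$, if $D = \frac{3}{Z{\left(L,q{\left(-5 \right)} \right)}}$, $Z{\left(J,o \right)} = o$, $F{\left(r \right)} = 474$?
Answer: $\frac{1422}{5929} \approx 0.23984$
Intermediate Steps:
$q{\left(g \right)} = 9$
$L = -11$ ($L = -6 - 5 = -11$)
$D = \frac{1}{3}$ ($D = \frac{3}{9} = 3 \cdot \frac{1}{9} = \frac{1}{3} \approx 0.33333$)
$\frac{F{\left(670 \right)}}{D K{\left(-77 \right)}} = \frac{474}{\frac{1}{3} \left(-77\right)^{2}} = \frac{474}{\frac{1}{3} \cdot 5929} = \frac{474}{\frac{5929}{3}} = 474 \cdot \frac{3}{5929} = \frac{1422}{5929}$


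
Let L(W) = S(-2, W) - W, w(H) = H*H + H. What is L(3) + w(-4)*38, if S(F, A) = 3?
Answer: 456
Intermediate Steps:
w(H) = H + H² (w(H) = H² + H = H + H²)
L(W) = 3 - W
L(3) + w(-4)*38 = (3 - 1*3) - 4*(1 - 4)*38 = (3 - 3) - 4*(-3)*38 = 0 + 12*38 = 0 + 456 = 456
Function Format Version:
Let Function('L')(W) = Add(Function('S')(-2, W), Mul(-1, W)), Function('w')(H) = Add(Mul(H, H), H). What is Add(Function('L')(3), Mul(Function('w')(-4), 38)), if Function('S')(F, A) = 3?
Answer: 456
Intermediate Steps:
Function('w')(H) = Add(H, Pow(H, 2)) (Function('w')(H) = Add(Pow(H, 2), H) = Add(H, Pow(H, 2)))
Function('L')(W) = Add(3, Mul(-1, W))
Add(Function('L')(3), Mul(Function('w')(-4), 38)) = Add(Add(3, Mul(-1, 3)), Mul(Mul(-4, Add(1, -4)), 38)) = Add(Add(3, -3), Mul(Mul(-4, -3), 38)) = Add(0, Mul(12, 38)) = Add(0, 456) = 456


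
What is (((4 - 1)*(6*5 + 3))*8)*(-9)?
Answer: -7128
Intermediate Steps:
(((4 - 1)*(6*5 + 3))*8)*(-9) = ((3*(30 + 3))*8)*(-9) = ((3*33)*8)*(-9) = (99*8)*(-9) = 792*(-9) = -7128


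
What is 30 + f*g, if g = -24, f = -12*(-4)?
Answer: -1122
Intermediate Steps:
f = 48
30 + f*g = 30 + 48*(-24) = 30 - 1152 = -1122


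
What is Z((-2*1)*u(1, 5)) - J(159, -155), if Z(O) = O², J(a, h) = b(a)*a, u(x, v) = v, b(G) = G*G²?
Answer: -639128861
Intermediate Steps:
b(G) = G³
J(a, h) = a⁴ (J(a, h) = a³*a = a⁴)
Z((-2*1)*u(1, 5)) - J(159, -155) = (-2*1*5)² - 1*159⁴ = (-2*5)² - 1*639128961 = (-10)² - 639128961 = 100 - 639128961 = -639128861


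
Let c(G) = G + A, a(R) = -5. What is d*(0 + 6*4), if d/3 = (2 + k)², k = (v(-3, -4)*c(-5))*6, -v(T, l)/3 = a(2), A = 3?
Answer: 2281248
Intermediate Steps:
c(G) = 3 + G (c(G) = G + 3 = 3 + G)
v(T, l) = 15 (v(T, l) = -3*(-5) = 15)
k = -180 (k = (15*(3 - 5))*6 = (15*(-2))*6 = -30*6 = -180)
d = 95052 (d = 3*(2 - 180)² = 3*(-178)² = 3*31684 = 95052)
d*(0 + 6*4) = 95052*(0 + 6*4) = 95052*(0 + 24) = 95052*24 = 2281248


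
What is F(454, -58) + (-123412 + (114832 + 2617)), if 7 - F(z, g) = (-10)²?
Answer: -6056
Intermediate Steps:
F(z, g) = -93 (F(z, g) = 7 - 1*(-10)² = 7 - 1*100 = 7 - 100 = -93)
F(454, -58) + (-123412 + (114832 + 2617)) = -93 + (-123412 + (114832 + 2617)) = -93 + (-123412 + 117449) = -93 - 5963 = -6056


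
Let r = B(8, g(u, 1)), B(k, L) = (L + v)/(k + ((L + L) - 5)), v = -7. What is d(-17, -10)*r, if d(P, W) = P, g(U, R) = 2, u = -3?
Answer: 85/7 ≈ 12.143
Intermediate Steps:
B(k, L) = (-7 + L)/(-5 + k + 2*L) (B(k, L) = (L - 7)/(k + ((L + L) - 5)) = (-7 + L)/(k + (2*L - 5)) = (-7 + L)/(k + (-5 + 2*L)) = (-7 + L)/(-5 + k + 2*L))
r = -5/7 (r = (-7 + 2)/(-5 + 8 + 2*2) = -5/(-5 + 8 + 4) = -5/7 ≈ -0.71429)
d(-17, -10)*r = -17*(-5/7) = 85/7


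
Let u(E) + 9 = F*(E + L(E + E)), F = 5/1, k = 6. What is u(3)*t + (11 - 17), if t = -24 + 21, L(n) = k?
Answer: -114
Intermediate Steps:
F = 5 (F = 5*1 = 5)
L(n) = 6
u(E) = 21 + 5*E (u(E) = -9 + 5*(E + 6) = -9 + 5*(6 + E) = -9 + (30 + 5*E) = 21 + 5*E)
t = -3
u(3)*t + (11 - 17) = (21 + 5*3)*(-3) + (11 - 17) = (21 + 15)*(-3) - 6 = 36*(-3) - 6 = -108 - 6 = -114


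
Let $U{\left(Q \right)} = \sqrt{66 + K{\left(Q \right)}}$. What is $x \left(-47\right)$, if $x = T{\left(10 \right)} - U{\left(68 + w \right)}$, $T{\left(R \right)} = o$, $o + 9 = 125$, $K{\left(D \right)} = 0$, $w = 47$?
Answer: $-5452 + 47 \sqrt{66} \approx -5070.2$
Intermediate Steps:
$o = 116$ ($o = -9 + 125 = 116$)
$U{\left(Q \right)} = \sqrt{66}$ ($U{\left(Q \right)} = \sqrt{66 + 0} = \sqrt{66}$)
$T{\left(R \right)} = 116$
$x = 116 - \sqrt{66} \approx 107.88$
$x \left(-47\right) = \left(116 - \sqrt{66}\right) \left(-47\right) = -5452 + 47 \sqrt{66}$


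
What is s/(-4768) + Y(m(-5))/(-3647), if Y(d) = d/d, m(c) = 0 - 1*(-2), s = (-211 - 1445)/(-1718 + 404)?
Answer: -170897/317347352 ≈ -0.00053852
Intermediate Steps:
s = 92/73 (s = -1656/(-1314) = -1656*(-1/1314) = 92/73 ≈ 1.2603)
m(c) = 2 (m(c) = 0 + 2 = 2)
Y(d) = 1
s/(-4768) + Y(m(-5))/(-3647) = (92/73)/(-4768) + 1/(-3647) = (92/73)*(-1/4768) + 1*(-1/3647) = -23/87016 - 1/3647 = -170897/317347352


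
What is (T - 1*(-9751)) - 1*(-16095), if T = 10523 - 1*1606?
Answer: 34763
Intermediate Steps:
T = 8917 (T = 10523 - 1606 = 8917)
(T - 1*(-9751)) - 1*(-16095) = (8917 - 1*(-9751)) - 1*(-16095) = (8917 + 9751) + 16095 = 18668 + 16095 = 34763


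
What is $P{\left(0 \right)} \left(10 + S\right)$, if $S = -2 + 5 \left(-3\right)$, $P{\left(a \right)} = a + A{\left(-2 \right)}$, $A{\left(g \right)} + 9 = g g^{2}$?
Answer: $119$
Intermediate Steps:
$A{\left(g \right)} = -9 + g^{3}$ ($A{\left(g \right)} = -9 + g g^{2} = -9 + g^{3}$)
$P{\left(a \right)} = -17 + a$ ($P{\left(a \right)} = a - \left(9 - \left(-2\right)^{3}\right) = a - 17 = -17 + a$)
$S = -17$ ($S = -2 - 15 = -17$)
$P{\left(0 \right)} \left(10 + S\right) = \left(-17 + 0\right) \left(10 - 17\right) = \left(-17\right) \left(-7\right) = 119$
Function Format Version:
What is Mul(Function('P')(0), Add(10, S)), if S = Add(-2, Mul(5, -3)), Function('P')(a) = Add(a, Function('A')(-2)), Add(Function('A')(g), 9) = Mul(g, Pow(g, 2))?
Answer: 119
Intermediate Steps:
Function('A')(g) = Add(-9, Pow(g, 3)) (Function('A')(g) = Add(-9, Mul(g, Pow(g, 2))) = Add(-9, Pow(g, 3)))
Function('P')(a) = Add(-17, a) (Function('P')(a) = Add(a, Add(-9, Pow(-2, 3))) = Add(a, Add(-9, -8)) = Add(a, -17) = Add(-17, a))
S = -17 (S = Add(-2, -15) = -17)
Mul(Function('P')(0), Add(10, S)) = Mul(Add(-17, 0), Add(10, -17)) = Mul(-17, -7) = 119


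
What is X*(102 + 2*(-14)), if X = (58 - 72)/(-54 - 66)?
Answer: 259/30 ≈ 8.6333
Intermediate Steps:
X = 7/60 (X = -14/(-120) = -14*(-1/120) = 7/60 ≈ 0.11667)
X*(102 + 2*(-14)) = 7*(102 + 2*(-14))/60 = 7*(102 - 28)/60 = (7/60)*74 = 259/30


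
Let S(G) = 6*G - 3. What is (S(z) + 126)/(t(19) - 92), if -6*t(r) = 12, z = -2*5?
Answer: -63/94 ≈ -0.67021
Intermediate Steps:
z = -10
S(G) = -3 + 6*G
t(r) = -2 (t(r) = -1/6*12 = -2)
(S(z) + 126)/(t(19) - 92) = ((-3 + 6*(-10)) + 126)/(-2 - 92) = ((-3 - 60) + 126)/(-94) = (-63 + 126)*(-1/94) = 63*(-1/94) = -63/94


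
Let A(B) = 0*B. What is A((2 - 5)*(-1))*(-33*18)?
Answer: 0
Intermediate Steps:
A(B) = 0
A((2 - 5)*(-1))*(-33*18) = 0*(-33*18) = 0*(-594) = 0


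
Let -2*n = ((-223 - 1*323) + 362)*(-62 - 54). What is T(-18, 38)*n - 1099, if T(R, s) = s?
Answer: -406635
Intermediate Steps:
n = -10672 (n = -((-223 - 1*323) + 362)*(-62 - 54)/2 = -((-223 - 323) + 362)*(-116)/2 = -(-546 + 362)*(-116)/2 = -(-92)*(-116) = -1/2*21344 = -10672)
T(-18, 38)*n - 1099 = 38*(-10672) - 1099 = -405536 - 1099 = -406635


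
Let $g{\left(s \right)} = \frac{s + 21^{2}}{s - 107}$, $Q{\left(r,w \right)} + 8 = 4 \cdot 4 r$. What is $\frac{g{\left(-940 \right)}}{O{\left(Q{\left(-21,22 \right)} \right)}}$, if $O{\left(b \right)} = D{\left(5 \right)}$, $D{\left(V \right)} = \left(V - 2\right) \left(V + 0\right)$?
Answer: $\frac{499}{15705} \approx 0.031773$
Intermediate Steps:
$Q{\left(r,w \right)} = -8 + 16 r$ ($Q{\left(r,w \right)} = -8 + 4 \cdot 4 r = -8 + 16 r$)
$D{\left(V \right)} = V \left(-2 + V\right)$ ($D{\left(V \right)} = \left(-2 + V\right) V = V \left(-2 + V\right)$)
$O{\left(b \right)} = 15$ ($O{\left(b \right)} = 5 \left(-2 + 5\right) = 5 \cdot 3 = 15$)
$g{\left(s \right)} = \frac{441 + s}{-107 + s}$ ($g{\left(s \right)} = \frac{s + 441}{-107 + s} = \frac{441 + s}{-107 + s}$)
$\frac{g{\left(-940 \right)}}{O{\left(Q{\left(-21,22 \right)} \right)}} = \frac{\frac{1}{-107 - 940} \left(441 - 940\right)}{15} = \frac{1}{-1047} \left(-499\right) \frac{1}{15} = \left(- \frac{1}{1047}\right) \left(-499\right) \frac{1}{15} = \frac{499}{1047} \cdot \frac{1}{15} = \frac{499}{15705}$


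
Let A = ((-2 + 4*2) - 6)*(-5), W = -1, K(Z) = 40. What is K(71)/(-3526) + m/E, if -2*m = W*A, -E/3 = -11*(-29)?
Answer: -20/1763 ≈ -0.011344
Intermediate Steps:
A = 0 (A = ((-2 + 8) - 6)*(-5) = (6 - 6)*(-5) = 0*(-5) = 0)
E = -957 (E = -(-33)*(-29) = -3*319 = -957)
m = 0 (m = -(-1)*0/2 = -½*0 = 0)
K(71)/(-3526) + m/E = 40/(-3526) + 0/(-957) = 40*(-1/3526) + 0*(-1/957) = -20/1763 + 0 = -20/1763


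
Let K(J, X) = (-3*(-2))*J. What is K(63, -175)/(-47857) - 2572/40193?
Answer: -138281158/1923516401 ≈ -0.071890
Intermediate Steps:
K(J, X) = 6*J
K(63, -175)/(-47857) - 2572/40193 = (6*63)/(-47857) - 2572/40193 = 378*(-1/47857) - 2572*1/40193 = -378/47857 - 2572/40193 = -138281158/1923516401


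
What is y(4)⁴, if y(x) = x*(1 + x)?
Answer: 160000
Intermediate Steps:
y(4)⁴ = (4*(1 + 4))⁴ = (4*5)⁴ = 20⁴ = 160000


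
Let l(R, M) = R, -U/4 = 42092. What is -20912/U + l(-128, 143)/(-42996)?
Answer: 14385679/113111727 ≈ 0.12718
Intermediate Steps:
U = -168368 (U = -4*42092 = -168368)
-20912/U + l(-128, 143)/(-42996) = -20912/(-168368) - 128/(-42996) = -20912*(-1/168368) - 128*(-1/42996) = 1307/10523 + 32/10749 = 14385679/113111727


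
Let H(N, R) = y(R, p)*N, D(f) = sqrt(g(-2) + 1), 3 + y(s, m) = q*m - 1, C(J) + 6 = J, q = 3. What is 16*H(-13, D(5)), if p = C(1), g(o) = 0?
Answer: 3952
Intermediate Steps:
C(J) = -6 + J
p = -5 (p = -6 + 1 = -5)
y(s, m) = -4 + 3*m (y(s, m) = -3 + (3*m - 1) = -3 + (-1 + 3*m) = -4 + 3*m)
D(f) = 1 (D(f) = sqrt(0 + 1) = sqrt(1) = 1)
H(N, R) = -19*N (H(N, R) = (-4 + 3*(-5))*N = (-4 - 15)*N = -19*N)
16*H(-13, D(5)) = 16*(-19*(-13)) = 16*247 = 3952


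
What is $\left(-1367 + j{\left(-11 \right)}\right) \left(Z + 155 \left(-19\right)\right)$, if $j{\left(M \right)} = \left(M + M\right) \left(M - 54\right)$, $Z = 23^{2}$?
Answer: $-152208$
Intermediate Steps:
$Z = 529$
$j{\left(M \right)} = 2 M \left(-54 + M\right)$
$\left(-1367 + j{\left(-11 \right)}\right) \left(Z + 155 \left(-19\right)\right) = \left(-1367 + 2 \left(-11\right) \left(-54 - 11\right)\right) \left(529 + 155 \left(-19\right)\right) = \left(-1367 + 2 \left(-11\right) \left(-65\right)\right) \left(529 - 2945\right) = \left(-1367 + 1430\right) \left(-2416\right) = 63 \left(-2416\right) = -152208$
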